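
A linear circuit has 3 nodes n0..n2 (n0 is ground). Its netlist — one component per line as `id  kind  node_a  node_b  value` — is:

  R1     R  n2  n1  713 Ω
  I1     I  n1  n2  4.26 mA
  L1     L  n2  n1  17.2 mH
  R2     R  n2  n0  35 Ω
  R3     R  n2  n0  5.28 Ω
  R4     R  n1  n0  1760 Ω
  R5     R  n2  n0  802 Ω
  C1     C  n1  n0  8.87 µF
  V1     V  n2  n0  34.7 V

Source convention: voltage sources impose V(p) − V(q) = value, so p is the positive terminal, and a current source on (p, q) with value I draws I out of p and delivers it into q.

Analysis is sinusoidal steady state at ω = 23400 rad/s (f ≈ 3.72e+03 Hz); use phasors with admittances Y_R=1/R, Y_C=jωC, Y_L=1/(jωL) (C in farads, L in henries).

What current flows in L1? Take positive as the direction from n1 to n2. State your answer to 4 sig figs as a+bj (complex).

-0.0005480+0.08725j A

Element admittances at ω=23400 rad/s:
  Y(R1) = 0.001403+0.000j S between n2,n1
  I1: injects 0.00426 A into n2 (from n1)
  Y(L1) = 0.000-0.002485j S between n2,n1
  Y(R2) = 0.02857+0.000j S between n2,n0
  Y(R3) = 0.1894+0.000j S between n2,n0
  Y(R4) = 0.0005682+0.000j S between n1,n0
  Y(R5) = 0.001247+0.000j S between n2,n0
  Y(C1) = 0.000+0.2076j S between n1,n0
  V1: constraint V(n2)−V(n0) = 34.7
Assemble and solve the 3×3 MNA system:
  V(n1)=-0.4183-0.2206j  V(n2)=34.70+0.000j
  i(V1)=-7.652+0.08695j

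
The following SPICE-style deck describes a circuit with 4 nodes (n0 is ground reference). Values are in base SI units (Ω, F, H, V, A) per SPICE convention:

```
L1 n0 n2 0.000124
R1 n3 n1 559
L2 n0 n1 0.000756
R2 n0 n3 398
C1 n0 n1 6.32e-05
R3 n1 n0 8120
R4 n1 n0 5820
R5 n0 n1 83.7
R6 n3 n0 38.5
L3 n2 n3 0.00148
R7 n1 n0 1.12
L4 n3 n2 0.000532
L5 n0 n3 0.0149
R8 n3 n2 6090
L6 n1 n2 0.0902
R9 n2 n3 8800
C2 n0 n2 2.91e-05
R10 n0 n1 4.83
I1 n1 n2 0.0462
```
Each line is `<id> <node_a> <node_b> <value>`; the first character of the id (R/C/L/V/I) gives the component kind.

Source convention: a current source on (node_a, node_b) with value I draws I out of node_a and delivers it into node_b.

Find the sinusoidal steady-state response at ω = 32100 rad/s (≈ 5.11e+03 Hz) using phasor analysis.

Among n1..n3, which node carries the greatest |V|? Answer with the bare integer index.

Element admittances at ω=32100 rad/s:
  Y(L1) = 0.000-0.2512j S between n0,n2
  Y(R1) = 0.001789+0.000j S between n3,n1
  Y(L2) = 0.000-0.04121j S between n0,n1
  Y(R2) = 0.002513+0.000j S between n0,n3
  Y(C1) = 0.000+2.029j S between n0,n1
  Y(R3) = 0.0001232+0.000j S between n1,n0
  Y(R4) = 0.0001718+0.000j S between n1,n0
  Y(R5) = 0.01195+0.000j S between n0,n1
  Y(R6) = 0.02597+0.000j S between n3,n0
  Y(L3) = 0.000-0.02105j S between n2,n3
  Y(R7) = 0.8929+0.000j S between n1,n0
  Y(L4) = 0.000-0.05856j S between n3,n2
  Y(L5) = 0.000-0.002091j S between n0,n3
  Y(R8) = 0.0001642+0.000j S between n3,n2
  Y(L6) = 0.000-0.0003454j S between n1,n2
  Y(R9) = 0.0001136+0.000j S between n2,n3
  Y(C2) = 0.000+0.9341j S between n0,n2
  Y(R10) = 0.2070+0.000j S between n0,n1
  I1: injects 0.0462 A into n2 (from n1)
Assemble and solve the 3×3 MNA system:
  V(n1)=-0.009971+0.01769j  V(n2)=0.002640-0.06874j  V(n3)=-0.01992-0.05974j

2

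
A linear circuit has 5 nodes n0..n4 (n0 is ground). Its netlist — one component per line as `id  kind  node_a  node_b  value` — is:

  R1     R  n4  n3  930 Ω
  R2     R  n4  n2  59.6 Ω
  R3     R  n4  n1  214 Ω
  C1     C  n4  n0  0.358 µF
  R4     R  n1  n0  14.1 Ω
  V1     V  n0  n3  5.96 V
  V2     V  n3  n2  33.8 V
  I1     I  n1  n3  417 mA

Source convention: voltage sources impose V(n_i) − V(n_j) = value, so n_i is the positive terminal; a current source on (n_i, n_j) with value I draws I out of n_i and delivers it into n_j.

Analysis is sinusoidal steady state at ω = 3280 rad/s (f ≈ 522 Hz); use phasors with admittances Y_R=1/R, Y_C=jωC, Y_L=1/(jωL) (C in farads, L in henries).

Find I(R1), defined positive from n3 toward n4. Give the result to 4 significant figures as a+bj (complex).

0.02731-0.001781j A

Apply KCL at each of the 4 non-ground nodes and solve the resulting linear system.
Node n1: branches {R3, R4, I1} → V_1 = -7.455+0.1024j
Node n2: branches {R2, V2} → V_2 = -39.76+0.000j
Node n3: branches {R1, V1, V2, I1} → V_3 = -5.960+0.000j
Node n4: branches {R1, R2, R3, C1} → V_4 = -31.36+1.656j
Source currents: i(V1)=-0.5306-0.02956j, i(V2)=-0.1410-0.02778j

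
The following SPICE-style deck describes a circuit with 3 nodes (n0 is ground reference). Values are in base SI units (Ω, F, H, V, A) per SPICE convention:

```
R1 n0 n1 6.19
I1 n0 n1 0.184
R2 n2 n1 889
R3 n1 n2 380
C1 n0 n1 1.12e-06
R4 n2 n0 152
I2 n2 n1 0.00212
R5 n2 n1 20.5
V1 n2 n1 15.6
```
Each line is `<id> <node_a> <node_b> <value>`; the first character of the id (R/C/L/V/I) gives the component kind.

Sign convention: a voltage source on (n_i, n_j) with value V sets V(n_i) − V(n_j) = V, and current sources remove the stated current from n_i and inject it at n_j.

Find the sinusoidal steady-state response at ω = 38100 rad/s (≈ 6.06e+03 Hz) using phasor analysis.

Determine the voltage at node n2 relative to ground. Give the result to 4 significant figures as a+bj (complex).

Element admittances at ω=38100 rad/s:
  Y(R1) = 0.1616+0.000j S between n0,n1
  I1: injects 0.184 A into n1 (from n0)
  Y(R2) = 0.001125+0.000j S between n2,n1
  Y(R3) = 0.002632+0.000j S between n1,n2
  Y(C1) = 0.000+0.04267j S between n0,n1
  Y(R4) = 0.006579+0.000j S between n2,n0
  I2: injects 0.00212 A into n1 (from n2)
  Y(R5) = 0.04878+0.000j S between n2,n1
  V1: constraint V(n2)−V(n1) = 15.6
Assemble and solve the 3×3 MNA system:
  V(n1)=0.4547-0.1154j  V(n2)=16.05-0.1154j
  i(V1)=-0.9273+0.0007592j

16.05-0.1154j V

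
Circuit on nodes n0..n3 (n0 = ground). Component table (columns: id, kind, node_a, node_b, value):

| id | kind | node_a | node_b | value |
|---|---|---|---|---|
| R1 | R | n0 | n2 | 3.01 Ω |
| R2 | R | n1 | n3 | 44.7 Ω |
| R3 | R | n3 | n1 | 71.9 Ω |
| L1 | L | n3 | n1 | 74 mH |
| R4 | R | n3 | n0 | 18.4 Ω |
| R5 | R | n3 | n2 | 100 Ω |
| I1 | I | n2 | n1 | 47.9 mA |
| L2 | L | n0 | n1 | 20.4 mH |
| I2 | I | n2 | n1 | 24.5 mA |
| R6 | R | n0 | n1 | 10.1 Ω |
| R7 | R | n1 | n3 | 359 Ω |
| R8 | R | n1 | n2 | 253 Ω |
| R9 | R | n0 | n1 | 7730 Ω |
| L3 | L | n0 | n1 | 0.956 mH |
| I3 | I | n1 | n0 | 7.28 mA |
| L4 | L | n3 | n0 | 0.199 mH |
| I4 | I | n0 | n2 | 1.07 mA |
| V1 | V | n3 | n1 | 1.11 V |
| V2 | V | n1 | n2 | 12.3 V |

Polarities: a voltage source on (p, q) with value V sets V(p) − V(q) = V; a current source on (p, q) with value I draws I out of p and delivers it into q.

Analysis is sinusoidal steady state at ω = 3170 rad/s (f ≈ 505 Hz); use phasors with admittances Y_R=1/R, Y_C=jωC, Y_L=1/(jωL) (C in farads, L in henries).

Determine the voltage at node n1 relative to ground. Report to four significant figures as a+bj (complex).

-0.3645+2.174j V

MNA unknowns: 3 node voltages V₁..V_3 plus 2 source currents (V1, V2)
R1: Y=0.3322+0.000j on G[0,2]
R2: Y=0.02237+0.000j on G[1,3]
R3: Y=0.01391+0.000j on G[3,1]
L1: Y=0.000-0.004263j on G[3,1]
R4: Y=0.05435+0.000j on G[3,0]
R5: Y=0.01000+0.000j on G[3,2]
I1: z[2]−=0.0479, z[1]+=0.0479
L2: Y=0.000-0.01546j on G[0,1]
I2: z[2]−=0.0245, z[1]+=0.0245
R6: Y=0.09901+0.000j on G[0,1]
R7: Y=0.002786+0.000j on G[1,3]
R8: Y=0.003953+0.000j on G[1,2]
R9: Y=0.0001294+0.000j on G[0,1]
L3: Y=0.000-0.3300j on G[0,1]
I3: z[1]−=0.00728, z[0]+=0.00728
L4: Y=0.000-1.585j on G[3,0]
I4: z[0]−=0.00107, z[2]+=0.00107
V1: row V3−V1=1.11, i_V1 at 3,1
V2: row V1−V2=12.3, i_V2 at 1,2
solve → V1=-0.3645+2.174j, V2=-12.66+2.174j, V3=0.7455+2.174j
aux → i_V1=-3.664+1.068j, i_V2=-4.319+0.7222j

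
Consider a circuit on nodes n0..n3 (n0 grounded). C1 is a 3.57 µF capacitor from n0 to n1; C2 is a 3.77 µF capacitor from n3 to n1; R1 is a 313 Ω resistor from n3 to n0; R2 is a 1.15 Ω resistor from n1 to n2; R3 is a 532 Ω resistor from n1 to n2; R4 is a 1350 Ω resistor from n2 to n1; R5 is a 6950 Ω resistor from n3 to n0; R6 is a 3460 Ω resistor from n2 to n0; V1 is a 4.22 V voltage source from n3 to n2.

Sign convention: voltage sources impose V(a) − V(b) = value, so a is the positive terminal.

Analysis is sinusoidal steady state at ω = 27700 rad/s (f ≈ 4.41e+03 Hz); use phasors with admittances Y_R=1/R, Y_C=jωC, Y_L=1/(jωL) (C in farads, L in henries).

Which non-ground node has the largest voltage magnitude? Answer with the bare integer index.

Apply KCL at each of the 3 non-ground nodes and solve the resulting linear system.
Node n1: branches {C1, C2, R2, R3, R4} → V_1 = 0.01301+0.1402j
Node n2: branches {R2, R3, R4, R6, V1} → V_2 = -0.06213-0.3546j
Node n3: branches {C2, R1, R5, V1} → V_3 = 4.158-0.3546j
Source currents: i(V1)=-0.06555-0.4317j

3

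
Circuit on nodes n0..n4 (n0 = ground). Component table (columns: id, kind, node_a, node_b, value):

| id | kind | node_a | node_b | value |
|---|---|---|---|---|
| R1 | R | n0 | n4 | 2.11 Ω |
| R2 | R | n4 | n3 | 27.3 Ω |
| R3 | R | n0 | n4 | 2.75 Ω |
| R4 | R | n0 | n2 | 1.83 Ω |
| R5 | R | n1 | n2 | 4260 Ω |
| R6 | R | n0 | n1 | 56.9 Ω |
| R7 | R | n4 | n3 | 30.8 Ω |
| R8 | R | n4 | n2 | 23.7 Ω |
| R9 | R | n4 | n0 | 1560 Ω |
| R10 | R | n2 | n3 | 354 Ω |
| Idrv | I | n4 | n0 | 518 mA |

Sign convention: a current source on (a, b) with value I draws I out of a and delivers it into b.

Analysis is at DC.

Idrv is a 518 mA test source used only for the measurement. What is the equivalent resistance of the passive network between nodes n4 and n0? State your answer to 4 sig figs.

Apply KCL at each of the 4 non-ground nodes and solve the resulting linear system.
Node n1: branches {R5, R6} → V_1 = -0.0005892
Node n2: branches {R4, R5, R8, R10} → V_2 = -0.04470
Node n3: branches {R2, R7, R10} → V_3 = -0.5675
Node n4: branches {R1, R2, R3, R7, R8, R9, Idrv} → V_4 = -0.5888

R_eq = 1.137 Ω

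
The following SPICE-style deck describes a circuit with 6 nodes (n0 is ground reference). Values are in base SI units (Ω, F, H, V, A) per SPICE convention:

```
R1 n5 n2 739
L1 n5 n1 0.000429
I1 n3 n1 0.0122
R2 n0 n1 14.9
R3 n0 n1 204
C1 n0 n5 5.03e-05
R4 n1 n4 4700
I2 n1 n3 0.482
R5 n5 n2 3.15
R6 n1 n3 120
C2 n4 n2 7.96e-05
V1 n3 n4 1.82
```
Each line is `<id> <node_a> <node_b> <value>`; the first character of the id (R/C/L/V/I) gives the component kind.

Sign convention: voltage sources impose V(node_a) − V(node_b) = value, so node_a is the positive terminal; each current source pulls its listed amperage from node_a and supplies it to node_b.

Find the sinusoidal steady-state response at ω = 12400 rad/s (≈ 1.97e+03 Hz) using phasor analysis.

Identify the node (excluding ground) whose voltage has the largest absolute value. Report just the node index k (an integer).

3

Apply KCL at each of the 5 non-ground nodes and solve the resulting linear system.
Node n1: branches {L1, I1, R2, R3, R4, I2, R6} → V_1 = -0.6458-2.144j
Node n2: branches {R1, R5, C2} → V_2 = 1.613-0.1171j
Node n3: branches {I1, I2, R6, V1} → V_3 = 3.420-0.5582j
Node n4: branches {R4, C2, V1} → V_4 = 1.600-0.5582j
Node n5: branches {R1, L1, C1, R5} → V_5 = 0.2475-0.07456j
Source currents: i(V1)=0.4359-0.01321j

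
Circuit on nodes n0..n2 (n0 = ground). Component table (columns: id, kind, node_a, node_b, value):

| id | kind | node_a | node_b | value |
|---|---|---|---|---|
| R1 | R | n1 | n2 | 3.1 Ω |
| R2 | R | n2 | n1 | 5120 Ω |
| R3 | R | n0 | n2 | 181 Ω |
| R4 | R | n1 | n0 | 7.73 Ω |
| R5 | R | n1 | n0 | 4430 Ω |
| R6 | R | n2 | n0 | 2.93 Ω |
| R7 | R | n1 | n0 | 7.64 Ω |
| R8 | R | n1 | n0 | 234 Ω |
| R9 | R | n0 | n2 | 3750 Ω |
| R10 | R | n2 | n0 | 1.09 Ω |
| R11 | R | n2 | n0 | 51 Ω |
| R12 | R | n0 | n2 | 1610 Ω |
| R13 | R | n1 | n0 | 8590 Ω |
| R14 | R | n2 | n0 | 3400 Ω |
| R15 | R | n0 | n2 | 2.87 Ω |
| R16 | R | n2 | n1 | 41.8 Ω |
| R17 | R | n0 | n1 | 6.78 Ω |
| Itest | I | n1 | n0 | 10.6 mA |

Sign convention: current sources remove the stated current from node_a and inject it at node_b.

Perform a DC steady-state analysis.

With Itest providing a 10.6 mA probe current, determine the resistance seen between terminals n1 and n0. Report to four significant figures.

Element admittances at DC:
  Y(R1) = 0.3226 S between n1,n2
  Y(R2) = 0.0001953 S between n2,n1
  Y(R3) = 0.005525 S between n0,n2
  Y(R4) = 0.1294 S between n1,n0
  Y(R5) = 0.0002257 S between n1,n0
  Y(R6) = 0.3413 S between n2,n0
  Y(R7) = 0.1309 S between n1,n0
  Y(R8) = 0.004274 S between n1,n0
  Y(R9) = 0.0002667 S between n0,n2
  Y(R10) = 0.9174 S between n2,n0
  Y(R11) = 0.01961 S between n2,n0
  Y(R12) = 0.0006211 S between n0,n2
  Y(R13) = 0.0001164 S between n1,n0
  Y(R14) = 0.0002941 S between n2,n0
  Y(R15) = 0.3484 S between n0,n2
  Y(R16) = 0.02392 S between n2,n1
  Y(R17) = 0.1475 S between n0,n1
  Itest: injects 0.0106 A into n0 (from n1)
Assemble and solve the 2×2 MNA system:
  V(n1)=-0.01518  V(n2)=-0.002658

R_eq = 1.432 Ω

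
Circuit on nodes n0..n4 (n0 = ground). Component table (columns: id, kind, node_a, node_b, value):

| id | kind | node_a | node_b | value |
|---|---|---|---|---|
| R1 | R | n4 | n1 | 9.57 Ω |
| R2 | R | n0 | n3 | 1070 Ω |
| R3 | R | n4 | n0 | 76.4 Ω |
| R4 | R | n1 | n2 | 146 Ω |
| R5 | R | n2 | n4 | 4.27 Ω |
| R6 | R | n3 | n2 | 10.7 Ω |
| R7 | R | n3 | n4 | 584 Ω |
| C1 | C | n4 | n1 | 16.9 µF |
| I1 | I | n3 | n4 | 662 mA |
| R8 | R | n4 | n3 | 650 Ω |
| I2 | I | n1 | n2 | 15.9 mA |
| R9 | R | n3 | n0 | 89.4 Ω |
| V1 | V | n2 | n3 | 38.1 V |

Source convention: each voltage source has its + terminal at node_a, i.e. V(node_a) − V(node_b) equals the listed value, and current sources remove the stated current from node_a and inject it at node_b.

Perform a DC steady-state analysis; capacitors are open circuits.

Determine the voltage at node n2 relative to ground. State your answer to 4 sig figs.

17.73 V

Element admittances at DC:
  Y(R1) = 0.1045 S between n4,n1
  Y(R2) = 0.0009346 S between n0,n3
  Y(R3) = 0.01309 S between n4,n0
  Y(R4) = 0.006849 S between n1,n2
  Y(R5) = 0.2342 S between n2,n4
  Y(R6) = 0.09346 S between n3,n2
  Y(R7) = 0.001712 S between n3,n4
  Y(C1) = 0.000 S between n4,n1
  I1: injects 0.662 A into n4 (from n3)
  Y(R8) = 0.001538 S between n4,n3
  I2: injects 0.0159 A into n2 (from n1)
  Y(R9) = 0.01119 S between n3,n0
  V1: constraint V(n2)−V(n3) = 38.1
Assemble and solve the 5×5 MNA system:
  V(n1)=18.65  V(n2)=17.73  V(n3)=-20.37  V(n4)=18.86
  i(V1)=-3.273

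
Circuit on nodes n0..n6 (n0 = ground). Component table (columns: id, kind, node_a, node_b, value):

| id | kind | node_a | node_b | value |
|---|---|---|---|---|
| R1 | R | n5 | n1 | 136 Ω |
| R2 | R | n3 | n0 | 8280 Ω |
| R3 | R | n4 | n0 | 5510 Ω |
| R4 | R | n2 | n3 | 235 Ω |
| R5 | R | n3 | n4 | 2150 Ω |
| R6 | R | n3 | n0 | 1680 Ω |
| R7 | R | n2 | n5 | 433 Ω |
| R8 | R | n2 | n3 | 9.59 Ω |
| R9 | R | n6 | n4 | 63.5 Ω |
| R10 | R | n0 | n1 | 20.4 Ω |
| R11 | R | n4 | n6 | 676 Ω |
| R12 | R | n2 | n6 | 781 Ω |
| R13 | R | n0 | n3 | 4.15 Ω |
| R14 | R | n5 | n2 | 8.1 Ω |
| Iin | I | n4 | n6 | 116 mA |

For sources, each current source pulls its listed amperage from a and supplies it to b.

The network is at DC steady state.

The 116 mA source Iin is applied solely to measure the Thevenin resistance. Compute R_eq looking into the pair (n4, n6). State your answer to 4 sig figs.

Apply KCL at each of the 6 non-ground nodes and solve the resulting linear system.
Node n1: branches {R1, R10} → V_1 = 0.003349
Node n2: branches {R4, R7, R8, R12, R14} → V_2 = 0.02698
Node n3: branches {R2, R4, R5, R6, R8, R13} → V_3 = 0.002585
Node n4: branches {R3, R5, R9, R11, Iin} → V_4 = -4.347
Node n5: branches {R1, R7, R14} → V_5 = 0.02568
Node n6: branches {R9, R11, R12, Iin} → V_6 = 2.223

R_eq = 56.64 Ω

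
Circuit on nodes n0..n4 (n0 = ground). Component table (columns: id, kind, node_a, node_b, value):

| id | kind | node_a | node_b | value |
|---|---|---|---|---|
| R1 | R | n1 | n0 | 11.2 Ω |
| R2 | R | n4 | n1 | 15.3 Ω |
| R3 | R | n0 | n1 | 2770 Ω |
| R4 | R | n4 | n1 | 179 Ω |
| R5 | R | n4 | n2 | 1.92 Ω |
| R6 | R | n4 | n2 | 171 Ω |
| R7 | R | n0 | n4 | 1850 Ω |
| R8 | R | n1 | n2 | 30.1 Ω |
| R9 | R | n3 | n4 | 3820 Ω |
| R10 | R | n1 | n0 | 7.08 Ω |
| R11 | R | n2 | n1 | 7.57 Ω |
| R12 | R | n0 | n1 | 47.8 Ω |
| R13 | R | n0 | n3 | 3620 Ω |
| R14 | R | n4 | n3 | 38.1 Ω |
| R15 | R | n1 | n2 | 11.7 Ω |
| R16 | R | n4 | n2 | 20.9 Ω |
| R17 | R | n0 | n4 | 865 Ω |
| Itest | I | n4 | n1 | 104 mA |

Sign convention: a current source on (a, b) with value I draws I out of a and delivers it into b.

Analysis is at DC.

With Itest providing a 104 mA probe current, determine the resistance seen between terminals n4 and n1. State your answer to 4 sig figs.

R_eq = 4.041 Ω

MNA unknowns: 4 node voltages V₁..V_4
R1: Y=0.08929 on G[1,0]
R2: Y=0.06536 on G[4,1]
R3: Y=0.0003610 on G[0,1]
R4: Y=0.005587 on G[4,1]
R5: Y=0.5208 on G[4,2]
R6: Y=0.005848 on G[4,2]
R7: Y=0.0005405 on G[0,4]
R8: Y=0.03322 on G[1,2]
R9: Y=0.0002618 on G[3,4]
R10: Y=0.1412 on G[1,0]
R11: Y=0.1321 on G[2,1]
R12: Y=0.02092 on G[0,1]
R13: Y=0.0002762 on G[0,3]
R14: Y=0.02625 on G[4,3]
R15: Y=0.08547 on G[1,2]
R16: Y=0.04785 on G[4,2]
R17: Y=0.001156 on G[0,4]
Itest: z[4]−=0.104, z[1]+=0.104
solve → V1=0.003262, V2=-0.2893, V3=-0.4127, V4=-0.4170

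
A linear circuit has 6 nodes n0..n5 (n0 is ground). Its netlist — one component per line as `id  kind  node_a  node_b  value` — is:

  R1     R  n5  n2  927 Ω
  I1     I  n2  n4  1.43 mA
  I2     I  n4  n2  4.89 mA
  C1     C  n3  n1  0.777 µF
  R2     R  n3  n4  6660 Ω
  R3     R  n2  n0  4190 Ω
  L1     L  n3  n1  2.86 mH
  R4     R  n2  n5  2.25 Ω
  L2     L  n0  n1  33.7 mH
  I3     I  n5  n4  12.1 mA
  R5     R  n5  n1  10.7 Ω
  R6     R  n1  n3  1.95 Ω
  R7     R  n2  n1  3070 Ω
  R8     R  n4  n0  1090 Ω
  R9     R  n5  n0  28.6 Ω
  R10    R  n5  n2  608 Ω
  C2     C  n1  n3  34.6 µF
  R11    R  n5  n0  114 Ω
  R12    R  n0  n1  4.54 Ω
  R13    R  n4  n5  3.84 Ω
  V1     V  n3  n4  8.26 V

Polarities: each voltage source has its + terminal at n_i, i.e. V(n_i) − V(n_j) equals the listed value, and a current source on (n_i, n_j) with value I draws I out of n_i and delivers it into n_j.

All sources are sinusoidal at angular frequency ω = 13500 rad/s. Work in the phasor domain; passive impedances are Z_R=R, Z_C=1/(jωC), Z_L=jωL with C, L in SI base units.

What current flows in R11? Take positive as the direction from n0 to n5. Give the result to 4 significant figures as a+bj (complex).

Apply KCL at each of the 5 non-ground nodes and solve the resulting linear system.
Node n1: branches {C1, L1, L2, R5, R6, R7, C2, R12} → V_1 = 0.8567+0.07355j
Node n2: branches {R1, I1, I2, R3, R4, R7, R10} → V_2 = -4.143-0.3145j
Node n3: branches {C1, R2, L1, R6, C2, V1} → V_3 = 1.629-0.5081j
Node n4: branches {I1, I2, R2, I3, R8, R13, V1} → V_4 = -6.631-0.5081j
Node n5: branches {R1, R4, I3, R5, R9, R10, R11, R13} → V_5 = -4.156-0.3150j
Source currents: i(V1)=-0.6603-0.05076j

0.03646+0.002763j A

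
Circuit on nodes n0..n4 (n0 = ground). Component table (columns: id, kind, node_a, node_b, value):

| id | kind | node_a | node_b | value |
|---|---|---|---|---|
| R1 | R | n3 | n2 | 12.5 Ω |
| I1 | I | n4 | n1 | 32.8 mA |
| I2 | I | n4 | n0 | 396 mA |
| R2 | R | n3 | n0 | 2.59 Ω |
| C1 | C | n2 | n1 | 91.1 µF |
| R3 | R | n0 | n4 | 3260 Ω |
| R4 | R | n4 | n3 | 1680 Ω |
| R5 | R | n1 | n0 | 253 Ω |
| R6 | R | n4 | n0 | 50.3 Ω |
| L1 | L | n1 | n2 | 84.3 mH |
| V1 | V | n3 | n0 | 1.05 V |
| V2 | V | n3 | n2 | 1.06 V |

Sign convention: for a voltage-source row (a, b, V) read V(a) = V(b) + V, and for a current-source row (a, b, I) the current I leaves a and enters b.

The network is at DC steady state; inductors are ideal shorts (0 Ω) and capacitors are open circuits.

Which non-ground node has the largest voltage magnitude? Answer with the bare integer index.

MNA unknowns: 4 node voltages V₁..V_4 plus 3 source currents (L1, V1, V2)
R1: Y=0.08000 on G[3,2]
I1: z[4]−=0.0328, z[1]+=0.0328
I2: z[4]−=0.396, z[0]+=0.396
R2: Y=0.3861 on G[3,0]
C1: Y=0.000 on G[2,1]
R3: Y=0.0003067 on G[0,4]
R4: Y=0.0005952 on G[4,3]
R5: Y=0.003953 on G[1,0]
R6: Y=0.01988 on G[4,0]
L1: row V1−V2=0, i_L1 at 1,2
V1: row V3−V0=1.05, i_V1 at 3,0
V2: row V3−V2=1.06, i_V2 at 3,2
solve → V1=-0.01000, V2=-0.01000, V3=1.050, V4=-20.60
aux → i_L1=0.03284, i_V1=-0.3855, i_V2=-0.1176

4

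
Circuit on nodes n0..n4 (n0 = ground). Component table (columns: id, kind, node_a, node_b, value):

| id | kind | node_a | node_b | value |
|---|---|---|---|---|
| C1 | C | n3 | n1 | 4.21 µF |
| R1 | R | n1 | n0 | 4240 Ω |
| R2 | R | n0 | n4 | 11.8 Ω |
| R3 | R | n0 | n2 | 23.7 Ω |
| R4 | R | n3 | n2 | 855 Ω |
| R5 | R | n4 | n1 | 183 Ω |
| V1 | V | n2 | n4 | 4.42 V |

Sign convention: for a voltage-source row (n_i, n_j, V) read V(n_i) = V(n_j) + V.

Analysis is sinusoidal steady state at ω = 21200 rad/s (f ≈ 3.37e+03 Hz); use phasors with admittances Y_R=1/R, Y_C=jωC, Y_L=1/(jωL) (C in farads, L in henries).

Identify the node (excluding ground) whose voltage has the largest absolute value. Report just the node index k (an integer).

Apply KCL at each of the 4 non-ground nodes and solve the resulting linear system.
Node n1: branches {C1, R1, R5} → V_1 = -0.6651+0.008054j
Node n2: branches {R3, R4, V1} → V_2 = 2.952-1.496e-05j
Node n3: branches {C1, R4} → V_3 = -0.6646-0.03934j
Node n4: branches {R2, R5, V1} → V_4 = -1.468-1.496e-05j
Source currents: i(V1)=-0.1288-4.536e-05j

2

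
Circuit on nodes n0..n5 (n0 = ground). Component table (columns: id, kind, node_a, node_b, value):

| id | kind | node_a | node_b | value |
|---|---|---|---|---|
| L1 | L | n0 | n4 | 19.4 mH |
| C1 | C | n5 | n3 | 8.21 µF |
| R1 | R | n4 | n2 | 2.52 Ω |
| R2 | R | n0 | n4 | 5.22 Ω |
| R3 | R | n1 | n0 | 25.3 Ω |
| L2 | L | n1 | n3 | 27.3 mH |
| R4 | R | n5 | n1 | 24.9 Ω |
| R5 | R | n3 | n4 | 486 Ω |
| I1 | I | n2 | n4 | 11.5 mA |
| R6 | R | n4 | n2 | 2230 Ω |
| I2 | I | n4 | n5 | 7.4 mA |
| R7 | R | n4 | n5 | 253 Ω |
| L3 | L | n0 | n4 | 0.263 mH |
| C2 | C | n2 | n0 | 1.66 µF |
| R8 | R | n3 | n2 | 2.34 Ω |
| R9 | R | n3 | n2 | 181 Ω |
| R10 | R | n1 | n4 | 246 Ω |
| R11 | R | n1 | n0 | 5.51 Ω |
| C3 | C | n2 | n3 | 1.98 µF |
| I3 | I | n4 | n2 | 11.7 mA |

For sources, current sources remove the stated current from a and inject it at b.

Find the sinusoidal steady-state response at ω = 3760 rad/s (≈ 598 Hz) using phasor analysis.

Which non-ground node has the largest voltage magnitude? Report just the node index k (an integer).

Apply KCL at each of the 5 non-ground nodes and solve the resulting linear system.
Node n1: branches {R3, L2, R4, R10, R11} → V_1 = 0.01842-0.01274j
Node n2: branches {R1, I1, R6, C2, R8, R9, C3, I3} → V_2 = 0.004130+0.004541j
Node n3: branches {C1, L2, R5, R8, R9, C3} → V_3 = 0.01058+0.01170j
Node n4: branches {L1, R1, R2, R5, I1, R6, I2, R7, L3, R10, I3} → V_4 = -0.003342-0.003319j
Node n5: branches {C1, R4, I2, R7} → V_5 = 0.1161-0.08570j

5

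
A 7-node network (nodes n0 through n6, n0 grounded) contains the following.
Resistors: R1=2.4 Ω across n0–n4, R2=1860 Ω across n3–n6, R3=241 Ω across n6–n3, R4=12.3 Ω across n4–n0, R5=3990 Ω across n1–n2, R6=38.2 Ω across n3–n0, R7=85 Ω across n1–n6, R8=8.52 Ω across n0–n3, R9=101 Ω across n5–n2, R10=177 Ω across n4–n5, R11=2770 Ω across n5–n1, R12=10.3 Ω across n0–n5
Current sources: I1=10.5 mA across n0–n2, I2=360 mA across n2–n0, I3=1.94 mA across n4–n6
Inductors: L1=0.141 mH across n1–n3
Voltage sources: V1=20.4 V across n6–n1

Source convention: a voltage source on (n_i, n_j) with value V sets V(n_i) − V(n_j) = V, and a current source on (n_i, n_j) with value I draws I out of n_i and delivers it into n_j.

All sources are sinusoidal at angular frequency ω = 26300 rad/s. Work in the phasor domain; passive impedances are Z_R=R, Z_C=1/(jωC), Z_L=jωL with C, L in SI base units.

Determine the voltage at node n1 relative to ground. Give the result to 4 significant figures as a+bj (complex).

MNA unknowns: 6 node voltages V₁..V_6 plus 1 source current (V1)
R1: Y=0.4167+0.000j on G[0,4]
R2: Y=0.0005376+0.000j on G[3,6]
R3: Y=0.004149+0.000j on G[6,3]
R4: Y=0.08130+0.000j on G[4,0]
I1: z[0]−=0.0105, z[2]+=0.0105
R5: Y=0.0002506+0.000j on G[1,2]
R6: Y=0.02618+0.000j on G[3,0]
R7: Y=0.01176+0.000j on G[1,6]
R8: Y=0.1174+0.000j on G[0,3]
I2: z[2]−=0.36, z[0]+=0.36
I3: z[4]−=0.00194, z[6]+=0.00194
R9: Y=0.009901+0.000j on G[5,2]
R10: Y=0.005650+0.000j on G[4,5]
L1: Y=0.000-0.2697j on G[1,3]
R11: Y=0.0003610+0.000j on G[5,1]
R12: Y=0.09709+0.000j on G[0,5]
V1: row V6−V1=20.4, i_V1 at 6,1
solve → V1=-0.06781-0.3849j, V2=-37.65-0.01170j, V3=-0.06023+0.001614j, V4=-0.04088-2.531e-05j, V5=-3.301-0.002256j, V6=20.33-0.3849j
aux → i_V1=-0.3336+0.001812j

-0.06781-0.3849j V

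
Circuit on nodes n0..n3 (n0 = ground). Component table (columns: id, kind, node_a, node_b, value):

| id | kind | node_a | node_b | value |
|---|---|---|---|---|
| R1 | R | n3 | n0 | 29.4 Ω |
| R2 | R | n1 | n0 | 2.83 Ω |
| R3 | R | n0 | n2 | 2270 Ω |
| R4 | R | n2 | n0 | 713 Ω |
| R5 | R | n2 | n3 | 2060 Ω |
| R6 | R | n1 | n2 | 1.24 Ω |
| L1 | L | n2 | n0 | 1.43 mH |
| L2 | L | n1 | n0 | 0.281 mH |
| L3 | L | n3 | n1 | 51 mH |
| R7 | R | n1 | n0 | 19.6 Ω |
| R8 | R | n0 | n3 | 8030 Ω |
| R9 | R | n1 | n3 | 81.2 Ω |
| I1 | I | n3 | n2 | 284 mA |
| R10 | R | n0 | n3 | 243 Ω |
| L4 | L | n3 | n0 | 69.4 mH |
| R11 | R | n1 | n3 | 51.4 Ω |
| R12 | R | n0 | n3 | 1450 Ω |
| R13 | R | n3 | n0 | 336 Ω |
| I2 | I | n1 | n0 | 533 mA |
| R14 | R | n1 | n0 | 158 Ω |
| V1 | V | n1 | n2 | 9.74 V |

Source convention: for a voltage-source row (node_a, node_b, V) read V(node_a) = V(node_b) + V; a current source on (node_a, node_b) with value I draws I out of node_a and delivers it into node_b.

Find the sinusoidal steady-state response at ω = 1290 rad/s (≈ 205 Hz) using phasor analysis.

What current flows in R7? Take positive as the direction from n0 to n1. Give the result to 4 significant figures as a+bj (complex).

-0.07918+0.01581j A

Element admittances at ω=1290 rad/s:
  Y(R1) = 0.03401+0.000j S between n3,n0
  Y(R2) = 0.3534+0.000j S between n1,n0
  Y(R3) = 0.0004405+0.000j S between n0,n2
  Y(R4) = 0.001403+0.000j S between n2,n0
  Y(R5) = 0.0004854+0.000j S between n2,n3
  Y(R6) = 0.8065+0.000j S between n1,n2
  Y(L1) = 0.000-0.5421j S between n2,n0
  Y(L2) = 0.000-2.759j S between n1,n0
  Y(L3) = 0.000-0.01520j S between n3,n1
  Y(R7) = 0.05102+0.000j S between n1,n0
  Y(R8) = 0.0001245+0.000j S between n0,n3
  Y(R9) = 0.01232+0.000j S between n1,n3
  I1: injects 0.284 A into n2 (from n3)
  Y(R10) = 0.004115+0.000j S between n0,n3
  Y(L4) = 0.000-0.01117j S between n3,n0
  Y(R11) = 0.01946+0.000j S between n1,n3
  Y(R12) = 0.0006897+0.000j S between n0,n3
  Y(R13) = 0.002976+0.000j S between n3,n0
  I2: injects 0.533 A into n0 (from n1)
  Y(R14) = 0.006329+0.000j S between n1,n0
  V1: constraint V(n1)−V(n2) = 9.74
Assemble and solve the 4×4 MNA system:
  V(n1)=1.552-0.3100j  V(n2)=-8.188-0.3100j  V(n3)=-2.770-1.438j
  i(V1)=-8.325+4.439j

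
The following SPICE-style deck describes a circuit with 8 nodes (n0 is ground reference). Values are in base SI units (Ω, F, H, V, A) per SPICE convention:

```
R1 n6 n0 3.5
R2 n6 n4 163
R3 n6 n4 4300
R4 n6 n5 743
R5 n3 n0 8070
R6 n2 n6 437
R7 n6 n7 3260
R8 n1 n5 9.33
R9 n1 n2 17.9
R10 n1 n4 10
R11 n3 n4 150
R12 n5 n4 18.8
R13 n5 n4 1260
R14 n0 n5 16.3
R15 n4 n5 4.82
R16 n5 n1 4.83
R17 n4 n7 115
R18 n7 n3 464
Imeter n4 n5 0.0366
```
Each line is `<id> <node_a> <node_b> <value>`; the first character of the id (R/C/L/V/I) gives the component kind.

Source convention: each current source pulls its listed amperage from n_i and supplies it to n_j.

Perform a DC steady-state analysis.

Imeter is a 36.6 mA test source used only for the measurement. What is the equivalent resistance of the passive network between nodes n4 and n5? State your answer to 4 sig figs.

R_eq = 2.912 Ω

Apply KCL at each of the 7 non-ground nodes and solve the resulting linear system.
Node n1: branches {R8, R9, R10, R16} → V_1 = -0.01510
Node n2: branches {R6, R9} → V_2 = -0.01460
Node n3: branches {R5, R11, R18} → V_3 = -0.09399
Node n4: branches {R2, R3, R10, R11, R12, R13, R15, R17, Imeter} → V_4 = -0.09604
Node n5: branches {R4, R8, R12, R13, R14, R15, R16, Imeter} → V_5 = 0.01056
Node n6: branches {R1, R2, R3, R4, R6, R7} → V_6 = -0.002227
Node n7: branches {R7, R17, R18} → V_7 = -0.09306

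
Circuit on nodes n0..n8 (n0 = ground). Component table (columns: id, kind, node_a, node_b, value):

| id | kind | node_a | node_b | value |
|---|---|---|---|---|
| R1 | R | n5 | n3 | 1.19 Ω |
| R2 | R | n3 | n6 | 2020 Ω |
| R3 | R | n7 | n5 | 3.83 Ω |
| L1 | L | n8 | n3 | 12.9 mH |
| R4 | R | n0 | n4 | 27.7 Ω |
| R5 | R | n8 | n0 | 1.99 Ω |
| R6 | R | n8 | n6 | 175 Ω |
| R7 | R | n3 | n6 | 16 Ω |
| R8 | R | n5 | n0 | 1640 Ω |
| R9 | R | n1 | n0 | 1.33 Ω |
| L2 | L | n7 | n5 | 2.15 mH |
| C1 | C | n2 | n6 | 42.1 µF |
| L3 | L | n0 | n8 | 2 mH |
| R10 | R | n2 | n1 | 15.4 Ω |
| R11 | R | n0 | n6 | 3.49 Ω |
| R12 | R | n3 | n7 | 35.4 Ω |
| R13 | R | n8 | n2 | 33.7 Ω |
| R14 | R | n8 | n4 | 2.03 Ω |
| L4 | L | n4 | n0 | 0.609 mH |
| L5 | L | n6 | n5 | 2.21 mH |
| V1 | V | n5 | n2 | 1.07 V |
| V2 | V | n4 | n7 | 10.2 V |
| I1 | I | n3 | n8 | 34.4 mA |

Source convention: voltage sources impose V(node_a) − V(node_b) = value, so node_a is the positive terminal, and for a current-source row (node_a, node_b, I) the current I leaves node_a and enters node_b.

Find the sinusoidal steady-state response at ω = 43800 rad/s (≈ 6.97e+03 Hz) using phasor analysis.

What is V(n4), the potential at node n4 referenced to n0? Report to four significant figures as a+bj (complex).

Apply KCL at each of the 8 non-ground nodes and solve the resulting linear system.
Node n1: branches {R9, R10} → V_1 = -0.2471+0.03955j
Node n2: branches {C1, R10, R13, V1} → V_2 = -3.109+0.4975j
Node n3: branches {R1, R2, L1, R7, R12, I1} → V_3 = -2.275+0.4529j
Node n4: branches {R4, R14, L4, V2} → V_4 = 3.949+0.4572j
Node n5: branches {R1, R3, R8, L2, L5, V1} → V_5 = -2.039+0.4975j
Node n6: branches {R2, R6, R7, C1, R11, L5} → V_6 = -3.093-0.02916j
Node n7: branches {R3, L2, R12, V2} → V_7 = -6.251+0.4572j
Node n8: branches {L1, R5, R6, L3, R13, R14, I1} → V_8 = 1.812+0.2598j
Source currents: i(V1)=-1.303+0.007305j, i(V2)=-1.213+0.03432j

3.949+0.4572j V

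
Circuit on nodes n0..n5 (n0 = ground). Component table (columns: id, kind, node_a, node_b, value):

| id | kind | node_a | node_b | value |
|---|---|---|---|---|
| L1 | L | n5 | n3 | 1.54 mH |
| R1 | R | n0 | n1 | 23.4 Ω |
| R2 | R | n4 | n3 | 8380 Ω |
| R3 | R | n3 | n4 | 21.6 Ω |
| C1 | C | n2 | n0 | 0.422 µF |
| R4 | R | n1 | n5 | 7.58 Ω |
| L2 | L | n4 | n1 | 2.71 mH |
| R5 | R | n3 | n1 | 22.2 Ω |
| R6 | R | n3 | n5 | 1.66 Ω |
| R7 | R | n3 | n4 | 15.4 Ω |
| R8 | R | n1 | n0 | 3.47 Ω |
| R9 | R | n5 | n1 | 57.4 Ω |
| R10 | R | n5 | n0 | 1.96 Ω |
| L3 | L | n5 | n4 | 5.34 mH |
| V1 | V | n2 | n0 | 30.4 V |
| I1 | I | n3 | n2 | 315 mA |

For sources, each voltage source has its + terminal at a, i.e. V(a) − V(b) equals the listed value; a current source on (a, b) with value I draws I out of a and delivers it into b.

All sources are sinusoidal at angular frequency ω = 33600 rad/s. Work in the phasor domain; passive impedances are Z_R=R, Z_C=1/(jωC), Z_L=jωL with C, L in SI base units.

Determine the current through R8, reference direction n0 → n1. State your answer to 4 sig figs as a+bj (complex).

0.06302-0.002843j A

Apply KCL at each of the 5 non-ground nodes and solve the resulting linear system.
Node n1: branches {R1, R4, L2, R5, R8, R9} → V_1 = -0.2187+0.009865j
Node n2: branches {C1, V1, I1} → V_2 = 30.40+0.000j
Node n3: branches {L1, R2, R3, R5, R6, R7, I1} → V_3 = -0.9400-0.03487j
Node n4: branches {R2, R3, L2, R7, L3} → V_4 = -0.9206-0.1264j
Node n5: branches {L1, R4, R6, R9, R10, L3} → V_5 = -0.4756-0.006399j
Source currents: i(V1)=0.3150-0.4310j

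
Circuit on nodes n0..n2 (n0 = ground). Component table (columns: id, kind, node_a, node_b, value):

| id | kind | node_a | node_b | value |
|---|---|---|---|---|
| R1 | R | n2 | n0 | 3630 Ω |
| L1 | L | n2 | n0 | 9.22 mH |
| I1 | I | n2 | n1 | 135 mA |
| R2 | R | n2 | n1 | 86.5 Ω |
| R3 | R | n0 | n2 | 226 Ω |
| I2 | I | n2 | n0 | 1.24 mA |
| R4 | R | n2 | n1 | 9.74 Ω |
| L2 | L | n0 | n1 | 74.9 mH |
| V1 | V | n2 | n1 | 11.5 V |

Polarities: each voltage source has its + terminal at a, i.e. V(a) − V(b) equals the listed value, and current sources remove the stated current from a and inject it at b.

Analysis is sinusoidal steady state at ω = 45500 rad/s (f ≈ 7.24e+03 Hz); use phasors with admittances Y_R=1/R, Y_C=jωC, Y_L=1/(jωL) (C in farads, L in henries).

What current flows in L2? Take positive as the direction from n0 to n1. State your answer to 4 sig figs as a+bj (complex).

Apply KCL at each of the 2 non-ground nodes and solve the resulting linear system.
Node n1: branches {I1, R2, R4, L2, V1} → V_1 = -11.39-0.6555j
Node n2: branches {R1, L1, I1, R2, R3, I2, R4, V1} → V_2 = 0.1096-0.6555j
Source currents: i(V1)=-1.449+0.003342j

0.0001924-0.003342j A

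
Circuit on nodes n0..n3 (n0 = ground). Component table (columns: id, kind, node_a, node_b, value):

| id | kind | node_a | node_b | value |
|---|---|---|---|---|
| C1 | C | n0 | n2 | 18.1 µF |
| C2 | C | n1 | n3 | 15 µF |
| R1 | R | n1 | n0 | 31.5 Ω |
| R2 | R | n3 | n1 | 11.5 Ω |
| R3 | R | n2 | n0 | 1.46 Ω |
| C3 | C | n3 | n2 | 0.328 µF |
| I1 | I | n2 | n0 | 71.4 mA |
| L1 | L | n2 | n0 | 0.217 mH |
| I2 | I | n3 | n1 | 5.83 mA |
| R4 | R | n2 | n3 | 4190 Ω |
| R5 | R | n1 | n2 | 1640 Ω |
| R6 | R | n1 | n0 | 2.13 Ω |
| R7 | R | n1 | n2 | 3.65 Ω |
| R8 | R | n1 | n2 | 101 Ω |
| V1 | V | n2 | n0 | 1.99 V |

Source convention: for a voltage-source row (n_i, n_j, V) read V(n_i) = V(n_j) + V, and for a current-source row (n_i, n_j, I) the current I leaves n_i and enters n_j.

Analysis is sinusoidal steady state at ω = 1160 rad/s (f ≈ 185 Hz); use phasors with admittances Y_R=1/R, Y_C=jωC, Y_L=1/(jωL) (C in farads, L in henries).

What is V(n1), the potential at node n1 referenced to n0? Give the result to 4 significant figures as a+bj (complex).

0.7209+0.0006379j V

Element admittances at ω=1160 rad/s:
  Y(C1) = 0.000+0.02100j S between n0,n2
  Y(C2) = 0.000+0.01740j S between n1,n3
  Y(R1) = 0.03175+0.000j S between n1,n0
  Y(R2) = 0.08696+0.000j S between n3,n1
  Y(R3) = 0.6849+0.000j S between n2,n0
  Y(C3) = 0.000+0.0003805j S between n3,n2
  I1: injects 0.0714 A into n0 (from n2)
  Y(L1) = 0.000-3.973j S between n2,n0
  I2: injects 0.00583 A into n1 (from n3)
  Y(R4) = 0.0002387+0.000j S between n2,n3
  Y(R5) = 0.0006098+0.000j S between n1,n2
  Y(R6) = 0.4695+0.000j S between n1,n0
  Y(R7) = 0.2740+0.000j S between n1,n2
  Y(R8) = 0.009901+0.000j S between n1,n2
  V1: constraint V(n2)−V(n0) = 1.99
Assemble and solve the 4×4 MNA system:
  V(n1)=0.7209+0.0006379j  V(n2)=1.990+0.000j  V(n3)=0.6612+0.01836j
  i(V1)=-1.796+7.864j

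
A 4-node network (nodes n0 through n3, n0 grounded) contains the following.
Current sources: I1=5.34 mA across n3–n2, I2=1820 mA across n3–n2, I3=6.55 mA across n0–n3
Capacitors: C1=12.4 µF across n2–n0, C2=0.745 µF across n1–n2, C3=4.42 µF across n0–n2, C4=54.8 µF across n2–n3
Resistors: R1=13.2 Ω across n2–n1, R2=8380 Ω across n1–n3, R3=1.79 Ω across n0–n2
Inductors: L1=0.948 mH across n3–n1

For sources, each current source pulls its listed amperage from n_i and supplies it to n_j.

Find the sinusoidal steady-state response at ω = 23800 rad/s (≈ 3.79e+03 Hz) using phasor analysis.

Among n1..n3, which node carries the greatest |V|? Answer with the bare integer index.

3

MNA unknowns: 3 node voltages V₁..V_3
I1: z[3]−=0.00534, z[2]+=0.00534
C1: Y=0.000+0.2951j on G[2,0]
R1: Y=0.07576+0.000j on G[2,1]
C2: Y=0.000+0.01773j on G[1,2]
R2: Y=0.0001193+0.000j on G[1,3]
R3: Y=0.5587+0.000j on G[0,2]
L1: Y=0.000-0.04432j on G[3,1]
C3: Y=0.000+0.1052j on G[0,2]
I2: z[3]−=1.82, z[2]+=1.82
C4: Y=0.000+1.304j on G[2,3]
I3: z[0]−=0.00655, z[3]+=0.00655
solve → V1=0.7481+0.2714j, V2=0.007747-0.005551j, V3=-0.01841+1.428j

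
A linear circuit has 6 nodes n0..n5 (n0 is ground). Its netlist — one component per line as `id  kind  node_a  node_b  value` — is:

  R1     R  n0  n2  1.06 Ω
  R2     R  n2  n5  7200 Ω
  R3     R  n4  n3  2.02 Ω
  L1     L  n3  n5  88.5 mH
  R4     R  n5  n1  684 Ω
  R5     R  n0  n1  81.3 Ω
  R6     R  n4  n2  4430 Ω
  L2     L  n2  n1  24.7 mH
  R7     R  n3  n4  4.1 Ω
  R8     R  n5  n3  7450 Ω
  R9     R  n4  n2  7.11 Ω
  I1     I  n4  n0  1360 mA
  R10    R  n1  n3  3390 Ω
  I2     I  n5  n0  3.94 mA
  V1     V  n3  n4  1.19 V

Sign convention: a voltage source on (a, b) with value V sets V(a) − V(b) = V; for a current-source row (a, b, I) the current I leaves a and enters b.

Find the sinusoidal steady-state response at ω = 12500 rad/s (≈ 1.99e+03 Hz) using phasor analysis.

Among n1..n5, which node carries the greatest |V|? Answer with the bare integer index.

4

Apply KCL at each of the 5 non-ground nodes and solve the resulting linear system.
Node n1: branches {R4, R5, L2, R10} → V_1 = -0.8554+0.4158j
Node n2: branches {R1, R2, R6, L2, R9} → V_2 = -1.435-0.005421j
Node n3: branches {R3, L1, R7, R8, R10, V1} → V_3 = -9.858-0.03109j
Node n4: branches {R3, R6, R7, R9, I1, V1} → V_4 = -11.05-0.03109j
Node n5: branches {R2, L1, R4, R8, I2} → V_5 = -5.303+2.721j
Source currents: i(V1)=-0.8736-0.003617j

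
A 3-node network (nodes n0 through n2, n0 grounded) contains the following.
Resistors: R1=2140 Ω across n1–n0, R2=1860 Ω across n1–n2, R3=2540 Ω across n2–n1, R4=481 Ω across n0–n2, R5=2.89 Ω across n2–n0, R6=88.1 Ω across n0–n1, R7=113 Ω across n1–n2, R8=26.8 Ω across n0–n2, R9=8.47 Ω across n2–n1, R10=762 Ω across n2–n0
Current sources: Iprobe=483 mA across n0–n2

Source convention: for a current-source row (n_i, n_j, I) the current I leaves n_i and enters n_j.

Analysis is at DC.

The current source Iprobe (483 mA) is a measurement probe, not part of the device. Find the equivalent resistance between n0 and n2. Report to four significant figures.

Apply KCL at each of the 2 non-ground nodes and solve the resulting linear system.
Node n1: branches {R1, R2, R3, R6, R7, R9} → V_1 = 1.112
Node n2: branches {R2, R3, R4, R5, R7, R8, R9, R10, Iprobe} → V_2 = 1.215

R_eq = 2.515 Ω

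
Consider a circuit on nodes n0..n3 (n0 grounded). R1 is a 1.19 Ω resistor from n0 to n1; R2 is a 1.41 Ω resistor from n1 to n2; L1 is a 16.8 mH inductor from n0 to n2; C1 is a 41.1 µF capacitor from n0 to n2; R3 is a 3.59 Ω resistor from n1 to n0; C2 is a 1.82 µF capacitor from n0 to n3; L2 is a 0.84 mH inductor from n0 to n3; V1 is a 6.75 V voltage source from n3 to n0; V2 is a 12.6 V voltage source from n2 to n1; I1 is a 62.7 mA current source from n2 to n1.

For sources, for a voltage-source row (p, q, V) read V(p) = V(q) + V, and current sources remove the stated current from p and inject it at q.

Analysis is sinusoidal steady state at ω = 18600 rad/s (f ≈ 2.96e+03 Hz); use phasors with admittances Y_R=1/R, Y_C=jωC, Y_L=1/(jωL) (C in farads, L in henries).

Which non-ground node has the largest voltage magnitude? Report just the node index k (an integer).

Element admittances at ω=18600 rad/s:
  Y(R1) = 0.8403+0.000j S between n0,n1
  Y(R2) = 0.7092+0.000j S between n1,n2
  Y(L1) = 0.000-0.003200j S between n0,n2
  Y(C1) = 0.000+0.7645j S between n0,n2
  Y(R3) = 0.2786+0.000j S between n1,n0
  Y(C2) = 0.000+0.03385j S between n0,n3
  Y(L2) = 0.000-0.06400j S between n0,n3
  V1: constraint V(n3)−V(n0) = 6.75
  V2: constraint V(n2)−V(n1) = 12.6
  I1: injects 0.0627 A into n1 (from n2)
Assemble and solve the 5×5 MNA system:
  V(n1)=-3.987-5.860j  V(n2)=8.613-5.860j  V(n3)=6.750+0.000j
  i(V1)=0.000+0.2035j  i(V2)=-13.46-6.557j

2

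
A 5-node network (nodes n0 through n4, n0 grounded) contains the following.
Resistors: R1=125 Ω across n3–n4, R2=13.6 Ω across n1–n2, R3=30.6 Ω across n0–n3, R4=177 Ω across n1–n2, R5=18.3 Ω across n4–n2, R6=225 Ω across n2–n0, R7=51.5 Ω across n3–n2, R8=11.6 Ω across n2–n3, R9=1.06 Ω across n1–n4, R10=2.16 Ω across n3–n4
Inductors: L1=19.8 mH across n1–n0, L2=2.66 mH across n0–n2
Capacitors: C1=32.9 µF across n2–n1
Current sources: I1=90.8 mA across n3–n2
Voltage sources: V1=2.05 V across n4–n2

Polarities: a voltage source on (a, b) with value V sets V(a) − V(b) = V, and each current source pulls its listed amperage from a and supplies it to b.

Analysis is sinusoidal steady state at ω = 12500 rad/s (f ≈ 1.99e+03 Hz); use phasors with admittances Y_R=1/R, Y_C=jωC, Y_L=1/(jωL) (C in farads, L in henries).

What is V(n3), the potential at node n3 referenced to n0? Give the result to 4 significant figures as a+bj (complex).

0.7337-0.5005j V

Element admittances at ω=12500 rad/s:
  Y(R1) = 0.008000+0.000j S between n3,n4
  Y(L1) = 0.000-0.004040j S between n1,n0
  Y(L2) = 0.000-0.03008j S between n0,n2
  Y(C1) = 0.000+0.4113j S between n2,n1
  Y(R2) = 0.07353+0.000j S between n1,n2
  Y(R3) = 0.03268+0.000j S between n0,n3
  Y(R4) = 0.005650+0.000j S between n1,n2
  Y(R5) = 0.05464+0.000j S between n4,n2
  Y(R6) = 0.004444+0.000j S between n2,n0
  Y(R7) = 0.01942+0.000j S between n3,n2
  Y(R8) = 0.08621+0.000j S between n2,n3
  Y(R9) = 0.9434+0.000j S between n1,n4
  Y(R10) = 0.4630+0.000j S between n3,n4
  I1: injects 0.0908 A into n2 (from n3)
  V1: constraint V(n4)−V(n2) = 2.05
Assemble and solve the 5×5 MNA system:
  V(n1)=0.8915-1.182j  V(n2)=-0.7417-0.5288j  V(n3)=0.7337-0.5005j  V(n4)=1.308-0.5288j
  i(V1)=-0.7758-0.6030j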